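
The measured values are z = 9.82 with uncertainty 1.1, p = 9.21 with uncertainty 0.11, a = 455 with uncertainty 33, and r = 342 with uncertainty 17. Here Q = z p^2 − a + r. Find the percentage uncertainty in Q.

Let w = z·p^2 = 833. δw/w = √((1·δz/z)² + (2·δp/p)²) = √(0.0125 + 0.000571) = 0.115, so δw = 95.4.
Q = w − a + r: δQ = √(δw² + δa² + δr²) = √(9100 + 1090 + 289) = 102
Q = 720, so δQ/Q = 102/720 = 0.142.

14.2%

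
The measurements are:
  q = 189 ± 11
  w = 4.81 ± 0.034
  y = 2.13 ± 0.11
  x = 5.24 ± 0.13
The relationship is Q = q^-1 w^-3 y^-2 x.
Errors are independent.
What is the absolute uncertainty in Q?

For a monomial Q ∝ q^-1, w^-3, y^-2, x, fractional errors add in quadrature:
  (-1·δq/q)² = (-1×0.0582)² = 0.00339;  (-3·δw/w)² = (-3×0.00707)² = 0.000450;  (-2·δy/y)² = (-2×0.0516)² = 0.0107;  (1·δx/x)² = (1×0.0248)² = 0.000615
δQ/Q = √(0.0151) = 0.123
Q = 5.49e-05, so δQ = 0.123 × 5.49e-05 = 6.75e-06.

6.75e-06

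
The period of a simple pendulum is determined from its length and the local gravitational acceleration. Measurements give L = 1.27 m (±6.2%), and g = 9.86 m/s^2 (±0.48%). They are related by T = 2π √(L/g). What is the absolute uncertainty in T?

Each factor contributes (exponent × relative error)² to (δT/T)²:
  (½·δL/L)² = (0.5×0.0620)² = 0.000961;  (−½·δg/g)² = (-0.5×0.00480)² = 5.76e-06
δT/T = √(0.000967) = 0.0311
T = 2.25 s, so δT = 0.0311 × 2.25 = 0.0701 s.

0.0701 s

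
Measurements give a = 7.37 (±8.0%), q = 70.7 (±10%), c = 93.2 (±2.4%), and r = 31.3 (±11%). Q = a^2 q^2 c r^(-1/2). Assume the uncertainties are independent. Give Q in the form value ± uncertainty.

Each factor contributes (exponent × relative error)² to (δQ/Q)²:
  (2·δa/a)² = (2×0.0800)² = 0.0256;  (2·δq/q)² = (2×0.100)² = 0.0400;  (1·δc/c)² = (1×0.0240)² = 0.000576;  (−½·δr/r)² = (-0.5×0.110)² = 0.00302
δQ/Q = √(0.0692) = 0.263
Q = 4.52e+06, so δQ = 0.263 × 4.52e+06 = 1.19e+06.

(4.52 ± 1.19) × 10^6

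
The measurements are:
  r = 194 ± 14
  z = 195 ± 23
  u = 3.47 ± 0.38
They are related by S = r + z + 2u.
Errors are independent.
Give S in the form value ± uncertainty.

396 ± 26.9

S is a linear combination, so absolute uncertainties add in quadrature:
  (δr)² = 196;  (δz)² = 529;  (2·δu)² = 0.578
δS = √(726) = 26.9
S = 396.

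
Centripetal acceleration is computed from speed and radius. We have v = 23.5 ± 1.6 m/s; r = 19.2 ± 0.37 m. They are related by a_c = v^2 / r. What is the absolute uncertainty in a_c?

Relative error in a monomial: (δa_c/a_c)² = Σ (nᵢ · δxᵢ/xᵢ)².
  (2·δv/v)² = (2×0.0681)² = 0.0185;  (-1·δr/r)² = (-1×0.0193)² = 0.000371
δa_c/a_c = √(0.0189) = 0.138
a_c = 28.8 m/s^2, so δa_c = 0.138 × 28.8 = 3.96 m/s^2.

3.96 m/s^2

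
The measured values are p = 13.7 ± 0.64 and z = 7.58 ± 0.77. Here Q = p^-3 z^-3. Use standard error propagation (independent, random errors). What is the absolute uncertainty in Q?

Relative error in a monomial: (δQ/Q)² = Σ (nᵢ · δxᵢ/xᵢ)².
  (-3·δp/p)² = (-3×0.0467)² = 0.0196;  (-3·δz/z)² = (-3×0.102)² = 0.0929
δQ/Q = √(0.113) = 0.335
Q = 8.93e-07, so δQ = 0.335 × 8.93e-07 = 3e-07.

3e-07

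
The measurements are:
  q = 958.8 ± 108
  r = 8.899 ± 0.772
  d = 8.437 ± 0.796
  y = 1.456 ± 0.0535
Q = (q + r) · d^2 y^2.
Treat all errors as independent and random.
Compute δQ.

33800

Let u = q + r = 967.7. δu = √(δq² + δr²) = √(11700 + 0.596) = 108, so δu/u = 0.112.
Q is then a monomial in u, d, y:
δQ/Q = √((δu/u)² + (2·δd/d)² + (2·δy/y)²) = √(0.0125 + 0.0356 + 0.00540) = 0.231
Q = 146000, so δQ = 0.231 × 146000 = 33800.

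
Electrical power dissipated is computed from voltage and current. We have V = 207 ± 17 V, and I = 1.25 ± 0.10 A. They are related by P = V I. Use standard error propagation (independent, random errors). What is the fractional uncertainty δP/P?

Products/powers → add relative errors in quadrature, weighted by exponent:
  (1·δV/V)² = (1×0.0821)² = 0.00674;  (1·δI/I)² = (1×0.0800)² = 0.00640
δP/P = √(0.0131) = 0.115

0.115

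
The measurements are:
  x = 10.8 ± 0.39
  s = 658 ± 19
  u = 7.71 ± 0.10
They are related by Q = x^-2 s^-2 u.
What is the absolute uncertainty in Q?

1.43e-08

Q is a product of powers, so relative uncertainties combine in quadrature:
  (-2·δx/x)² = (-2×0.0361)² = 0.00522;  (-2·δs/s)² = (-2×0.0289)² = 0.00334;  (1·δu/u)² = (1×0.0130)² = 0.000168
δQ/Q = √(0.00872) = 0.0934
Q = 1.53e-07, so δQ = 0.0934 × 1.53e-07 = 1.43e-08.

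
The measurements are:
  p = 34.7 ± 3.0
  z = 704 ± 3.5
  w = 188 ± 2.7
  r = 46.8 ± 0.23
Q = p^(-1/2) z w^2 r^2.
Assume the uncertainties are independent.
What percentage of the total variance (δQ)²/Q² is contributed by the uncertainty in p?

(δQ/Q)² = (−½·δp/p)² + (1·δz/z)² + (2·δw/w)² + (2·δr/r)²
  p term: (-0.5×0.0865)² = 0.00187
  z term: (1×0.00497)² = 2.47e-05
  w term: (2×0.0144)² = 0.000825
  r term: (2×0.00491)² = 9.66e-05
Total = 0.00281. Share from p = 0.00187/0.00281 = 0.664.

66.4%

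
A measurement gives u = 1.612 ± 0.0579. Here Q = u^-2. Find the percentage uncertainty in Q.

Q is a product of powers, so relative uncertainties combine in quadrature:
  (-2·δu/u)² = (-2×0.0359)² = 0.00516
δQ/Q = √(0.00516) = 0.0718

7.18%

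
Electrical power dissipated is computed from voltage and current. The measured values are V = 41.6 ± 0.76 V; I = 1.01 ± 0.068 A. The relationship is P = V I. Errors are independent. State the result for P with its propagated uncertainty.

P is a product of powers, so relative uncertainties combine in quadrature:
  (1·δV/V)² = (1×0.0183)² = 0.000334;  (1·δI/I)² = (1×0.0673)² = 0.00453
δP/P = √(0.00487) = 0.0698
P = 42.0 W, so δP = 0.0698 × 42.0 = 2.93 W.

42.0 ± 2.93 W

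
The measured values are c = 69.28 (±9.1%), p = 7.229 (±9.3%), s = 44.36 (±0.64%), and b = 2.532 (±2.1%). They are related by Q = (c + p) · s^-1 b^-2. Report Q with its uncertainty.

0.2690 ± 0.0251

Let u = c + p = 76.51. δu = √(δc² + δp²) = √(39.7 + 0.452) = 6.34, so δu/u = 0.0829.
Q is then a monomial in u, s, b:
δQ/Q = √((δu/u)² + (-1·δs/s)² + (-2·δb/b)²) = √(0.00687 + 4.1e-05 + 0.00176) = 0.0931
Q = 0.2690, so δQ = 0.0931 × 0.2690 = 0.0251.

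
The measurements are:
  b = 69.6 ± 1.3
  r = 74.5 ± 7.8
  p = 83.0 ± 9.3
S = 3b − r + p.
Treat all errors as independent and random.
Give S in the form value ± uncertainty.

217 ± 12.7

Each term contributes (cᵢ δxᵢ)² to (δS)²:
  (3·δb)² = 15.2;  (δr)² = 60.8;  (δp)² = 86.5
δS = √(163) = 12.7
S = 217.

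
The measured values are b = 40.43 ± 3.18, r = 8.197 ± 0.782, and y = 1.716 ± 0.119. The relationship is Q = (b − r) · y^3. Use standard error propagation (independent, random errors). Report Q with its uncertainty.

162.9 ± 37.7

Let u = b − r = 32.23. δu = √(δb² + δr²) = √(10.1 + 0.612) = 3.27, so δu/u = 0.102.
Q is then a monomial in u, y:
δQ/Q = √((δu/u)² + (3·δy/y)²) = √(0.0103 + 0.0433) = 0.232
Q = 162.9, so δQ = 0.232 × 162.9 = 37.7.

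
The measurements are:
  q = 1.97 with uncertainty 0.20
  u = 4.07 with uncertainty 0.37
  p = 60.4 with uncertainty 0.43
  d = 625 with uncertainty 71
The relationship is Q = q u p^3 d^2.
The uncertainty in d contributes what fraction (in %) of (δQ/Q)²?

73.1%

(δQ/Q)² = (1·δq/q)² + (1·δu/u)² + (3·δp/p)² + (2·δd/d)²
  q term: (1×0.102)² = 0.0103
  u term: (1×0.0909)² = 0.00826
  p term: (3×0.00712)² = 0.000456
  d term: (2×0.114)² = 0.0516
Total = 0.0706. Share from d = 0.0516/0.0706 = 0.731.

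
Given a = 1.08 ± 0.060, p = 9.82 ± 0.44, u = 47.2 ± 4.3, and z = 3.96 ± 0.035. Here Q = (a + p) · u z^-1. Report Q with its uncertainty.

Let w = a + p = 10.9. δw = √(δa² + δp²) = √(0.00360 + 0.194) = 0.444, so δw/w = 0.0407.
Q is then a monomial in w, u, z:
δQ/Q = √((δw/w)² + (1·δu/u)² + (-1·δz/z)²) = √(0.00166 + 0.00830 + 7.81e-05) = 0.100
Q = 130, so δQ = 0.100 × 130 = 13.0.

130 ± 13.0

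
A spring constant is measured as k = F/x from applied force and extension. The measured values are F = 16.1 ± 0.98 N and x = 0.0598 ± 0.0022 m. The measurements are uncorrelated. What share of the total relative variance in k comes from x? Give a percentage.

(δk/k)² = (1·δF/F)² + (-1·δx/x)²
  F term: (1×0.0609)² = 0.00371
  x term: (-1×0.0368)² = 0.00135
Total = 0.00506. Share from x = 0.00135/0.00506 = 0.268.

26.8%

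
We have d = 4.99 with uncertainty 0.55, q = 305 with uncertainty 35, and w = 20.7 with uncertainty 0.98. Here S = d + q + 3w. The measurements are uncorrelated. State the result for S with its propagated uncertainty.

For a sum/difference, combine absolute errors in quadrature:
  (δd)² = 0.303;  (δq)² = 1220;  (3·δw)² = 8.64
δS = √(1230) = 35.1
S = 372.

372 ± 35.1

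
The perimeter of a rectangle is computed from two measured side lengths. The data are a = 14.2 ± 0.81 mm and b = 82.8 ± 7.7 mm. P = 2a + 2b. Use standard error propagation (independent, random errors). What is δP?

15.5 mm

Absolute uncertainties add in quadrature for a linear combination:
  (2·δa)² = 2.62;  (2·δb)² = 237
δP = √(240) = 15.5 mm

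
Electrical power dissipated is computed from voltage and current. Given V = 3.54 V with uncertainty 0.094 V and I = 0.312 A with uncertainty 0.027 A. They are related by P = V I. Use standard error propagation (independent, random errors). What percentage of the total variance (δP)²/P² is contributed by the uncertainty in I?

(δP/P)² = (1·δV/V)² + (1·δI/I)²
  V term: (1×0.0266)² = 0.000705
  I term: (1×0.0865)² = 0.00749
Total = 0.00819. Share from I = 0.00749/0.00819 = 0.914.

91.4%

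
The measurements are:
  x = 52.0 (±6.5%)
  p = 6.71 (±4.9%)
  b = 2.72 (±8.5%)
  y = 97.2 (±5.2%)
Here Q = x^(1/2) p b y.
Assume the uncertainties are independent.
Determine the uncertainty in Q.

1480

Since Q is a product/quotient, work with relative uncertainties:
  (½·δx/x)² = (0.5×0.0650)² = 0.00106;  (1·δp/p)² = (1×0.0490)² = 0.00240;  (1·δb/b)² = (1×0.0850)² = 0.00723;  (1·δy/y)² = (1×0.0520)² = 0.00270
δQ/Q = √(0.0134) = 0.116
Q = 12800, so δQ = 0.116 × 12800 = 1480.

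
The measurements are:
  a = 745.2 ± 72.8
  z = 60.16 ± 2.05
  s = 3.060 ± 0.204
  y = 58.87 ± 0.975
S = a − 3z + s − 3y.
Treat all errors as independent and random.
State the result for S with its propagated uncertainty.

391.2 ± 73.1

Each term contributes (cᵢ δxᵢ)² to (δS)²:
  (δa)² = 5300;  (3·δz)² = 37.8;  (δs)² = 0.0416;  (3·δy)² = 8.56
δS = √(5350) = 73.1
S = 391.2.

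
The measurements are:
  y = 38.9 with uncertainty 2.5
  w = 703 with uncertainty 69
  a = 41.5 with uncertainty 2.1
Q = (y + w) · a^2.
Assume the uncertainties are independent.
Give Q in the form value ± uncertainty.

(1.28 ± 0.176) × 10^6

Let u = y + w = 742. δu = √(δy² + δw²) = √(6.25 + 4760) = 69.0, so δu/u = 0.0931.
Q is then a monomial in u, a:
δQ/Q = √((δu/u)² + (2·δa/a)²) = √(0.00866 + 0.0102) = 0.137
Q = 1.28e+06, so δQ = 0.137 × 1.28e+06 = 1.76e+05.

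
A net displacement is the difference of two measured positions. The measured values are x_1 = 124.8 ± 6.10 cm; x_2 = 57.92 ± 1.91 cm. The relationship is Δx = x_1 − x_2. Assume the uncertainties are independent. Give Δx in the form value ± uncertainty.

66.88 ± 6.39 cm

For a sum/difference, combine absolute errors in quadrature:
  (δx_1)² = 37.2;  (δx_2)² = 3.65
δΔx = √(40.9) = 6.39 cm
Δx = 66.88 cm.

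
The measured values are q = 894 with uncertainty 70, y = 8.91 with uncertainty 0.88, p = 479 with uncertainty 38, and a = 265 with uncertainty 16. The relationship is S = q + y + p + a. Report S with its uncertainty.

1650 ± 81.2

For a sum/difference, combine absolute errors in quadrature:
  (δq)² = 4900;  (δy)² = 0.774;  (δp)² = 1440;  (δa)² = 256
δS = √(6600) = 81.2
S = 1650.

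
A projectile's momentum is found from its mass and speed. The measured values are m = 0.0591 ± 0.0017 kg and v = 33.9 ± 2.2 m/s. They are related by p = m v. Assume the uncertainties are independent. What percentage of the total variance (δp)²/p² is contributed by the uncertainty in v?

83.6%

(δp/p)² = (1·δm/m)² + (1·δv/v)²
  m term: (1×0.0288)² = 0.000827
  v term: (1×0.0649)² = 0.00421
Total = 0.00504. Share from v = 0.00421/0.00504 = 0.836.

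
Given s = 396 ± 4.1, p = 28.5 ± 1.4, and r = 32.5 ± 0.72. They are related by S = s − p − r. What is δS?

Absolute uncertainties add in quadrature for a linear combination:
  (δs)² = 16.8;  (δp)² = 1.96;  (δr)² = 0.518
δS = √(19.3) = 4.39

4.39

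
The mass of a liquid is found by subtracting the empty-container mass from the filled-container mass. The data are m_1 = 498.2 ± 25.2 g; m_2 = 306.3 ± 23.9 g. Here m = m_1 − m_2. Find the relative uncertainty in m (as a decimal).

0.181

Absolute uncertainties add in quadrature for a linear combination:
  (δm_1)² = 635;  (δm_2)² = 571
δm = √(1210) = 34.7 g
m = 191.9 g, so δm/m = 34.7/191.9 = 0.181.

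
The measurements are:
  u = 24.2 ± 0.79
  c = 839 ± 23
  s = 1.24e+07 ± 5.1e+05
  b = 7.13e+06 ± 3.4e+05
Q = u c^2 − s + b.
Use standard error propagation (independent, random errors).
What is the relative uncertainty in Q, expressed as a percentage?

Let p = u·c^2 = 1.7e+07. δp/p = √((1·δu/u)² + (2·δc/c)²) = √(0.00107 + 0.00301) = 0.0638, so δp = 1.09e+06.
Q = p − s + b: δQ = √(δp² + δs² + δb²) = √(1.18e+12 + 2.6e+11 + 1.16e+11) = 1.25e+06
Q = 1.18e+07, so δQ/Q = 1.25e+06/1.18e+07 = 0.106.

10.6%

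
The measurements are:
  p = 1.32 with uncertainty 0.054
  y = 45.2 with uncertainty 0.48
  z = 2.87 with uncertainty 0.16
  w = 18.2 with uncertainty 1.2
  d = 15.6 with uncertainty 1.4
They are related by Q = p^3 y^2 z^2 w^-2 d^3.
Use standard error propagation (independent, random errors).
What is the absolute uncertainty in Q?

1.52e+05

Relative error in a monomial: (δQ/Q)² = Σ (nᵢ · δxᵢ/xᵢ)².
  (3·δp/p)² = (3×0.0409)² = 0.0151;  (2·δy/y)² = (2×0.0106)² = 0.000451;  (2·δz/z)² = (2×0.0557)² = 0.0124;  (-2·δw/w)² = (-2×0.0659)² = 0.0174;  (3·δd/d)² = (3×0.0897)² = 0.0725
δQ/Q = √(0.118) = 0.343
Q = 4.44e+05, so δQ = 0.343 × 4.44e+05 = 1.52e+05.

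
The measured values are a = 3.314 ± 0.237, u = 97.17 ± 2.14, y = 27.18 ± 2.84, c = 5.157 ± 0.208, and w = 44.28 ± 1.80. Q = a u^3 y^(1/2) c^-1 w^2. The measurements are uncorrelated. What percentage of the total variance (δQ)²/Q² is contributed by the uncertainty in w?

32.3%

(δQ/Q)² = (1·δa/a)² + (3·δu/u)² + (½·δy/y)² + (-1·δc/c)² + (2·δw/w)²
  a term: (1×0.0715)² = 0.00511
  u term: (3×0.0220)² = 0.00437
  y term: (0.5×0.104)² = 0.00273
  c term: (-1×0.0403)² = 0.00163
  w term: (2×0.0407)² = 0.00661
Total = 0.0204. Share from w = 0.00661/0.0204 = 0.323.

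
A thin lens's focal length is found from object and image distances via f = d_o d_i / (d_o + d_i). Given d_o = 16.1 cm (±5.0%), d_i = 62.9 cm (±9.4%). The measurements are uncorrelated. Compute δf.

∂f/∂d_o = (d_i/(d_o+d_i))² = 0.634;  ∂f/∂d_i = (d_o/(d_o+d_i))² = 0.0415
δf = √((∂f/∂d_o · δd_o)² + (∂f/∂d_i · δd_i)²) = √(0.260 + 0.0603) = 0.566 cm

0.566 cm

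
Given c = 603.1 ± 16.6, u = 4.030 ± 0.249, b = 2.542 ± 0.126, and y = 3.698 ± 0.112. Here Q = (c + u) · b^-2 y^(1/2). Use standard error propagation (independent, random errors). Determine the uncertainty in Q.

18.8

Let w = c + u = 607.1. δw = √(δc² + δu²) = √(276 + 0.0620) = 16.6, so δw/w = 0.0273.
Q is then a monomial in w, b, y:
δQ/Q = √((δw/w)² + (-2·δb/b)² + (½·δy/y)²) = √(0.000748 + 0.00983 + 0.000229) = 0.104
Q = 180.7, so δQ = 0.104 × 180.7 = 18.8.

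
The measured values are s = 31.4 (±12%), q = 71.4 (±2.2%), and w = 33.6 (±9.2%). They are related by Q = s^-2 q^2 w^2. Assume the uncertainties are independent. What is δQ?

Relative error in a monomial: (δQ/Q)² = Σ (nᵢ · δxᵢ/xᵢ)².
  (-2·δs/s)² = (-2×0.120)² = 0.0576;  (2·δq/q)² = (2×0.0220)² = 0.00194;  (2·δw/w)² = (2×0.0920)² = 0.0339
δQ/Q = √(0.0934) = 0.306
Q = 5840, so δQ = 0.306 × 5840 = 1780.

1780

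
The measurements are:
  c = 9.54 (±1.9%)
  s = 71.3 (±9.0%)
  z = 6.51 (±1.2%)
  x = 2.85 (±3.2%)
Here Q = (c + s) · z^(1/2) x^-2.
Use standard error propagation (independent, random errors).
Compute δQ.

2.59

Let u = c + s = 80.8. δu = √(δc² + δs²) = √(0.0329 + 41.2) = 6.42, so δu/u = 0.0794.
Q is then a monomial in u, z, x:
δQ/Q = √((δu/u)² + (½·δz/z)² + (-2·δx/x)²) = √(0.00631 + 3.6e-05 + 0.00410) = 0.102
Q = 25.4, so δQ = 0.102 × 25.4 = 2.59.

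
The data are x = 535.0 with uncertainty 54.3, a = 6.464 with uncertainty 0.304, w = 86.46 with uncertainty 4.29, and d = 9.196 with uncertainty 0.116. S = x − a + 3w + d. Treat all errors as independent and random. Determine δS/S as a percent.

7.00%

For a sum/difference, combine absolute errors in quadrature:
  (δx)² = 2950;  (δa)² = 0.0924;  (3·δw)² = 166;  (δd)² = 0.0135
δS = √(3110) = 55.8
S = 797.1, so δS/S = 55.8/797.1 = 0.0700.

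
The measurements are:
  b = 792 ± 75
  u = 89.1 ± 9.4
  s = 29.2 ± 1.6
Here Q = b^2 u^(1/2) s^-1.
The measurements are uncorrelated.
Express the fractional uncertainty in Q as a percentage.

Relative error in a monomial: (δQ/Q)² = Σ (nᵢ · δxᵢ/xᵢ)².
  (2·δb/b)² = (2×0.0947)² = 0.0359;  (½·δu/u)² = (0.5×0.105)² = 0.00278;  (-1·δs/s)² = (-1×0.0548)² = 0.00300
δQ/Q = √(0.0417) = 0.204

20.4%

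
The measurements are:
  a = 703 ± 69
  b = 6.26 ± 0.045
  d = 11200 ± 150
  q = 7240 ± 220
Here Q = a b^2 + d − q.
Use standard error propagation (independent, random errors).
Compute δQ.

2750

Let p = a·b^2 = 27500. δp/p = √((1·δa/a)² + (2·δb/b)²) = √(0.00963 + 0.000207) = 0.0992, so δp = 2730.
Q = p + d − q: δQ = √(δp² + δd² + δq²) = √(7.47e+06 + 22500 + 48400) = 2750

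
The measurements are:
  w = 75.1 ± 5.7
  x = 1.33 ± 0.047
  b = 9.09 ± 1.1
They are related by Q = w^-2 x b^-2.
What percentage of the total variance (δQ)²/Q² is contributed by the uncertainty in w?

(δQ/Q)² = (-2·δw/w)² + (1·δx/x)² + (-2·δb/b)²
  w term: (-2×0.0759)² = 0.0230
  x term: (1×0.0353)² = 0.00125
  b term: (-2×0.121)² = 0.0586
Total = 0.0829. Share from w = 0.0230/0.0829 = 0.278.

27.8%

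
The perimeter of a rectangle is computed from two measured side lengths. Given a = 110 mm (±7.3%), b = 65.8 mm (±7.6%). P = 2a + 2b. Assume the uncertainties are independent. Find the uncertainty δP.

18.9 mm

P is a linear combination, so absolute uncertainties add in quadrature:
  (2·δa)² = 258;  (2·δb)² = 100
δP = √(358) = 18.9 mm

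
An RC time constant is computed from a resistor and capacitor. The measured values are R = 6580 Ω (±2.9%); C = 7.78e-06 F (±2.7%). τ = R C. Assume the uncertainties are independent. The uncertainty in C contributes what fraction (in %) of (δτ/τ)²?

(δτ/τ)² = (1·δR/R)² + (1·δC/C)²
  R term: (1×0.0290)² = 0.000841
  C term: (1×0.0270)² = 0.000729
Total = 0.00157. Share from C = 0.000729/0.00157 = 0.464.

46.4%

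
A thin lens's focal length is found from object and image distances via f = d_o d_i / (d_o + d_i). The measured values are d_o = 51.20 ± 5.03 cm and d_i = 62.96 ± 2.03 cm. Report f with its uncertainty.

∂f/∂d_o = (d_i/(d_o+d_i))² = 0.304;  ∂f/∂d_i = (d_o/(d_o+d_i))² = 0.201
δf = √((∂f/∂d_o · δd_o)² + (∂f/∂d_i · δd_i)²) = √(2.34 + 0.167) = 1.58 cm
f = 28.24 cm.

28.24 ± 1.58 cm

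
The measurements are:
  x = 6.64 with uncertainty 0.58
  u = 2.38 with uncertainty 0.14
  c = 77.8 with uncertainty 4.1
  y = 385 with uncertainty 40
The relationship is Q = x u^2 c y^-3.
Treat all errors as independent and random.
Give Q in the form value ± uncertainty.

Since Q is a product/quotient, work with relative uncertainties:
  (1·δx/x)² = (1×0.0873)² = 0.00763;  (2·δu/u)² = (2×0.0588)² = 0.0138;  (1·δc/c)² = (1×0.0527)² = 0.00278;  (-3·δy/y)² = (-3×0.104)² = 0.0971
δQ/Q = √(0.121) = 0.348
Q = 5.13e-05, so δQ = 0.348 × 5.13e-05 = 1.79e-05.

(5.13 ± 1.79) × 10^-5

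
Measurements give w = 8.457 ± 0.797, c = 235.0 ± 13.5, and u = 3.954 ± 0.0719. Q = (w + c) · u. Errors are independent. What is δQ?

Let h = w + c = 243.5. δh = √(δw² + δc²) = √(0.635 + 182) = 13.5, so δh/h = 0.0555.
Q is then a monomial in h, u:
δQ/Q = √((δh/h)² + (1·δu/u)²) = √(0.00309 + 0.000331) = 0.0584
Q = 962.6, so δQ = 0.0584 × 962.6 = 56.3.

56.3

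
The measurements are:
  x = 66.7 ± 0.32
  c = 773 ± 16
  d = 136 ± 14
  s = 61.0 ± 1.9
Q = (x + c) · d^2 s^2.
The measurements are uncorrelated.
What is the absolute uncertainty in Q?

1.25e+10

Let u = x + c = 840. δu = √(δx² + δc²) = √(0.102 + 256) = 16.0, so δu/u = 0.0191.
Q is then a monomial in u, d, s:
δQ/Q = √((δu/u)² + (2·δd/d)² + (2·δs/s)²) = √(0.000363 + 0.0424 + 0.00388) = 0.216
Q = 5.78e+10, so δQ = 0.216 × 5.78e+10 = 1.25e+10.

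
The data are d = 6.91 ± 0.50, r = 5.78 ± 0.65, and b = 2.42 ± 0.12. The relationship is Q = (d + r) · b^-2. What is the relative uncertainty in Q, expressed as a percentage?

11.8%

Let u = d + r = 12.7. δu = √(δd² + δr²) = √(0.250 + 0.423) = 0.820, so δu/u = 0.0646.
Q is then a monomial in u, b:
δQ/Q = √((δu/u)² + (-2·δb/b)²) = √(0.00418 + 0.00984) = 0.118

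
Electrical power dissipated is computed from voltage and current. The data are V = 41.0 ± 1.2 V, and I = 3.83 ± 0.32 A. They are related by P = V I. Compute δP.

13.9 W

Each factor contributes (exponent × relative error)² to (δP/P)²:
  (1·δV/V)² = (1×0.0293)² = 0.000857;  (1·δI/I)² = (1×0.0836)² = 0.00698
δP/P = √(0.00784) = 0.0885
P = 157 W, so δP = 0.0885 × 157 = 13.9 W.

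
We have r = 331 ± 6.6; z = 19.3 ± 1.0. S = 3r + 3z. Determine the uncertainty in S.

20.0

Absolute uncertainties add in quadrature for a linear combination:
  (3·δr)² = 392;  (3·δz)² = 9.00
δS = √(401) = 20.0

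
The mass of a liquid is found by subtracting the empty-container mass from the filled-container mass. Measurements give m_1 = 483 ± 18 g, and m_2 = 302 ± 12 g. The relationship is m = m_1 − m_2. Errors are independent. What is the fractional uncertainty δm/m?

0.120

m is a linear combination, so absolute uncertainties add in quadrature:
  (δm_1)² = 324;  (δm_2)² = 144
δm = √(468) = 21.6 g
m = 181 g, so δm/m = 21.6/181 = 0.120.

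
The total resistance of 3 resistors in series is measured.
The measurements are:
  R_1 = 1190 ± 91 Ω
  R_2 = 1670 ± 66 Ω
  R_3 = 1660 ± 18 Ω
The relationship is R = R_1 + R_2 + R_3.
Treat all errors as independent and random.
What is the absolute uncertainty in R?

114 Ω

Each term contributes (cᵢ δxᵢ)² to (δR)²:
  (δR_1)² = 8280;  (δR_2)² = 4360;  (δR_3)² = 324
δR = √(13000) = 114 Ω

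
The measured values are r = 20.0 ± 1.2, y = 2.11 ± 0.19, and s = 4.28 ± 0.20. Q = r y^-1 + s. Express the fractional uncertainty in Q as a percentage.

7.59%

Let p = r·y^-1 = 9.48. δp/p = √((1·δr/r)² + (-1·δy/y)²) = √(0.00360 + 0.00811) = 0.108, so δp = 1.03.
Q = p + s: δQ = √(δp² + δs²) = √(1.05 + 0.0400) = 1.04
Q = 13.8, so δQ/Q = 1.04/13.8 = 0.0759.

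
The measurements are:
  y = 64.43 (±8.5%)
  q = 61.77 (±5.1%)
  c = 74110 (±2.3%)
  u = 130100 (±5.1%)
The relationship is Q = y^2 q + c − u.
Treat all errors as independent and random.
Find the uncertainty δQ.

46000

Let p = y^2·q = 256400. δp/p = √((2·δy/y)² + (1·δq/q)²) = √(0.0289 + 0.00260) = 0.177, so δp = 45500.
Q = p + c − u: δQ = √(δp² + δc² + δu²) = √(2.07e+09 + 2.91e+06 + 4.4e+07) = 46000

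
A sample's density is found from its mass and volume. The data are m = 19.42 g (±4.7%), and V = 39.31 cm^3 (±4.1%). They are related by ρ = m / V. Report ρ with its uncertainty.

Each factor contributes (exponent × relative error)² to (δρ/ρ)²:
  (1·δm/m)² = (1×0.0470)² = 0.00221;  (-1·δV/V)² = (-1×0.0410)² = 0.00168
δρ/ρ = √(0.00389) = 0.0624
ρ = 0.4940 g/cm^3, so δρ = 0.0624 × 0.4940 = 0.0308 g/cm^3.

0.4940 ± 0.0308 g/cm^3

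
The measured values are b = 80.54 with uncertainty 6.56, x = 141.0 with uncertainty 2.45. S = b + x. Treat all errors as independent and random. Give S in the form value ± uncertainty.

221.5 ± 7.00

For a sum/difference, combine absolute errors in quadrature:
  (δb)² = 43.0;  (δx)² = 6.00
δS = √(49.0) = 7.00
S = 221.5.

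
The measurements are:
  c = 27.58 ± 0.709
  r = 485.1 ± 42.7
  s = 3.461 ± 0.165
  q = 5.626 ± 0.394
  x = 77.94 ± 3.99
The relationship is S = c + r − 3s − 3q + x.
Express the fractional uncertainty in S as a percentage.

7.62%

Sums and differences: (δS)² = Σ (cᵢ δxᵢ)².
  (δc)² = 0.503;  (δr)² = 1820;  (3·δs)² = 0.245;  (3·δq)² = 1.40;  (δx)² = 15.9
δS = √(1840) = 42.9
S = 563.4, so δS/S = 42.9/563.4 = 0.0762.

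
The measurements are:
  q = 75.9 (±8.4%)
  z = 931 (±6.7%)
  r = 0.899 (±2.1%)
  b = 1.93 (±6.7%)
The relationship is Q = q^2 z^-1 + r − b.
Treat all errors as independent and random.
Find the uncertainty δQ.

1.13

Let p = q^2·z^-1 = 6.19. δp/p = √((2·δq/q)² + (-1·δz/z)²) = √(0.0282 + 0.00449) = 0.181, so δp = 1.12.
Q = p + r − b: δQ = √(δp² + δr² + δb²) = √(1.25 + 0.000356 + 0.0167) = 1.13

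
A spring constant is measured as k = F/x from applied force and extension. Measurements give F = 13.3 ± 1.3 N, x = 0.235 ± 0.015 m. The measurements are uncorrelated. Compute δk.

For a monomial k ∝ F, x^-1, fractional errors add in quadrature:
  (1·δF/F)² = (1×0.0977)² = 0.00955;  (-1·δx/x)² = (-1×0.0638)² = 0.00407
δk/k = √(0.0136) = 0.117
k = 56.6 N/m, so δk = 0.117 × 56.6 = 6.61 N/m.

6.61 N/m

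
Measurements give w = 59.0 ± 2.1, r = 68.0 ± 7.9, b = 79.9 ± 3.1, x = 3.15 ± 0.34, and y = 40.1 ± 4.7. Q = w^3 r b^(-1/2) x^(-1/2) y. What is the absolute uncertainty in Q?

Q is a product of powers, so relative uncertainties combine in quadrature:
  (3·δw/w)² = (3×0.0356)² = 0.0114;  (1·δr/r)² = (1×0.116)² = 0.0135;  (−½·δb/b)² = (-0.5×0.0388)² = 0.000376;  (−½·δx/x)² = (-0.5×0.108)² = 0.00291;  (1·δy/y)² = (1×0.117)² = 0.0137
δQ/Q = √(0.0419) = 0.205
Q = 3.53e+07, so δQ = 0.205 × 3.53e+07 = 7.23e+06.

7.23e+06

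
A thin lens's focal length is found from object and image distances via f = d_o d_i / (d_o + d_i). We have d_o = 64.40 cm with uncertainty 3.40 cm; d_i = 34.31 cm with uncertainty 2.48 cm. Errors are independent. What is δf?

1.13 cm

∂f/∂d_o = (d_i/(d_o+d_i))² = 0.121;  ∂f/∂d_i = (d_o/(d_o+d_i))² = 0.426
δf = √((∂f/∂d_o · δd_o)² + (∂f/∂d_i · δd_i)²) = √(0.169 + 1.11) = 1.13 cm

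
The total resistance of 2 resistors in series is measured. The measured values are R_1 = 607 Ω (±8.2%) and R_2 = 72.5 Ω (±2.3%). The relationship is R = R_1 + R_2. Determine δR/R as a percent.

7.33%

Absolute uncertainties add in quadrature for a linear combination:
  (δR_1)² = 2480;  (δR_2)² = 2.78
δR = √(2480) = 49.8 Ω
R = 680 Ω, so δR/R = 49.8/680 = 0.0733.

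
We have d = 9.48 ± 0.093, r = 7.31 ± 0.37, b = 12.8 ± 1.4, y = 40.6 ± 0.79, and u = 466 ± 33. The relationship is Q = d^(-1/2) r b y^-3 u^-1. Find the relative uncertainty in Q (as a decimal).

Each factor contributes (exponent × relative error)² to (δQ/Q)²:
  (−½·δd/d)² = (-0.5×0.00981)² = 2.41e-05;  (1·δr/r)² = (1×0.0506)² = 0.00256;  (1·δb/b)² = (1×0.109)² = 0.0120;  (-3·δy/y)² = (-3×0.0195)² = 0.00341;  (-1·δu/u)² = (-1×0.0708)² = 0.00501
δQ/Q = √(0.0230) = 0.152

0.152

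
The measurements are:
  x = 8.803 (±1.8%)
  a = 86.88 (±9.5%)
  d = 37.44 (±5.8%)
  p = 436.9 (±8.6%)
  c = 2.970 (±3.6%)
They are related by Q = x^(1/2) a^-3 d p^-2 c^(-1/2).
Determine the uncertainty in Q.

Relative error in a monomial: (δQ/Q)² = Σ (nᵢ · δxᵢ/xᵢ)².
  (½·δx/x)² = (0.5×0.0180)² = 8.1e-05;  (-3·δa/a)² = (-3×0.0950)² = 0.0812;  (1·δd/d)² = (1×0.0580)² = 0.00336;  (-2·δp/p)² = (-2×0.0860)² = 0.0296;  (−½·δc/c)² = (-0.5×0.0360)² = 0.000324
δQ/Q = √(0.115) = 0.338
Q = 5.149e-10, so δQ = 0.338 × 5.149e-10 = 1.74e-10.

1.74e-10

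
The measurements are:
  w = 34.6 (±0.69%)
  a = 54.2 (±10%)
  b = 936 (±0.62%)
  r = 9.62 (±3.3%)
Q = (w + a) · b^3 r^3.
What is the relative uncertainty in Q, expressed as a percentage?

Let u = w + a = 88.8. δu = √(δw² + δa²) = √(0.0570 + 29.4) = 5.43, so δu/u = 0.0611.
Q is then a monomial in u, b, r:
δQ/Q = √((δu/u)² + (3·δb/b)² + (3·δr/r)²) = √(0.00373 + 0.000346 + 0.00980) = 0.118

11.8%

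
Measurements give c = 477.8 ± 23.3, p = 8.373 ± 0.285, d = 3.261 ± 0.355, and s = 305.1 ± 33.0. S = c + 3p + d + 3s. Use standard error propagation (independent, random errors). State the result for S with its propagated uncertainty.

Each term contributes (cᵢ δxᵢ)² to (δS)²:
  (δc)² = 543;  (3·δp)² = 0.731;  (δd)² = 0.126;  (3·δs)² = 9800
δS = √(10300) = 102
S = 1421.

1421 ± 102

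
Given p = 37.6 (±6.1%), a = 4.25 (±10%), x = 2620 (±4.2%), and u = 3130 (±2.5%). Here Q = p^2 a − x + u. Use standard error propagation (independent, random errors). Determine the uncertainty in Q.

Let w = p^2·a = 6010. δw/w = √((2·δp/p)² + (1·δa/a)²) = √(0.0149 + 0.0100) = 0.158, so δw = 948.
Q = w − x + u: δQ = √(δw² + δx² + δu²) = √(8.98e+05 + 12100 + 6120) = 957

957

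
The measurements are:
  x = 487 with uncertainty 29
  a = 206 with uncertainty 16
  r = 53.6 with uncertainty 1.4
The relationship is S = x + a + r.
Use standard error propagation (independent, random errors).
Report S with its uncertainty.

Each term contributes (cᵢ δxᵢ)² to (δS)²:
  (δx)² = 841;  (δa)² = 256;  (δr)² = 1.96
δS = √(1100) = 33.2
S = 747.

747 ± 33.2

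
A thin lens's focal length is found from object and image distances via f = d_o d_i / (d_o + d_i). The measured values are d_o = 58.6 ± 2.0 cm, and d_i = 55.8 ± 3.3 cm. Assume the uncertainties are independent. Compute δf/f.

∂f/∂d_o = (d_i/(d_o+d_i))² = 0.238;  ∂f/∂d_i = (d_o/(d_o+d_i))² = 0.262
δf = √((∂f/∂d_o · δd_o)² + (∂f/∂d_i · δd_i)²) = √(0.226 + 0.750) = 0.988 cm
f = 28.6 cm, so δf/f = 0.988/28.6 = 0.0346.

0.0346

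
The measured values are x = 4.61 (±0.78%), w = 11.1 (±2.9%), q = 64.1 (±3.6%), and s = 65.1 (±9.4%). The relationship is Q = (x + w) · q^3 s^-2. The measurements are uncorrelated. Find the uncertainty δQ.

Let u = x + w = 15.7. δu = √(δx² + δw²) = √(0.00129 + 0.104) = 0.324, so δu/u = 0.0206.
Q is then a monomial in u, q, s:
δQ/Q = √((δu/u)² + (3·δq/q)² + (-2·δs/s)²) = √(0.000425 + 0.0117 + 0.0353) = 0.218
Q = 976, so δQ = 0.218 × 976 = 213.

213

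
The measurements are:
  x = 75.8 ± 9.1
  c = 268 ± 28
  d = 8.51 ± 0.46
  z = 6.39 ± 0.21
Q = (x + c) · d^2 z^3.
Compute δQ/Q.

Let u = x + c = 344. δu = √(δx² + δc²) = √(82.8 + 784) = 29.4, so δu/u = 0.0856.
Q is then a monomial in u, d, z:
δQ/Q = √((δu/u)² + (2·δd/d)² + (3·δz/z)²) = √(0.00733 + 0.0117 + 0.00972) = 0.170

0.170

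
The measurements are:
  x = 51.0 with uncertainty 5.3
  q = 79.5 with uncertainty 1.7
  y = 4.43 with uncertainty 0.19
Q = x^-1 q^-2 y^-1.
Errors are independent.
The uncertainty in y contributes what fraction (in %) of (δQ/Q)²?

(δQ/Q)² = (-1·δx/x)² + (-2·δq/q)² + (-1·δy/y)²
  x term: (-1×0.104)² = 0.0108
  q term: (-2×0.0214)² = 0.00183
  y term: (-1×0.0429)² = 0.00184
Total = 0.0145. Share from y = 0.00184/0.0145 = 0.127.

12.7%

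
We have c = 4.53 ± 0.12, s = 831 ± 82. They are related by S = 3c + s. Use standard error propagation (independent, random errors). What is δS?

82.0

Sums and differences: (δS)² = Σ (cᵢ δxᵢ)².
  (3·δc)² = 0.130;  (δs)² = 6720
δS = √(6720) = 82.0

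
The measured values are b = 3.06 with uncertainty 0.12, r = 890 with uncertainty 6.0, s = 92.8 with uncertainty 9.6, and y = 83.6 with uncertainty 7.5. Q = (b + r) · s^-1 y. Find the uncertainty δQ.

Let u = b + r = 893. δu = √(δb² + δr²) = √(0.0144 + 36.0) = 6.00, so δu/u = 0.00672.
Q is then a monomial in u, s, y:
δQ/Q = √((δu/u)² + (-1·δs/s)² + (1·δy/y)²) = √(4.52e-05 + 0.0107 + 0.00805) = 0.137
Q = 805, so δQ = 0.137 × 805 = 110.

110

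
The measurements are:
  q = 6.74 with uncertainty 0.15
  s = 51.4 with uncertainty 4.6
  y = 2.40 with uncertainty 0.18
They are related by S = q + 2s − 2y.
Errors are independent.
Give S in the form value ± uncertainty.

105 ± 9.21

S is a linear combination, so absolute uncertainties add in quadrature:
  (δq)² = 0.0225;  (2·δs)² = 84.6;  (2·δy)² = 0.130
δS = √(84.8) = 9.21
S = 105.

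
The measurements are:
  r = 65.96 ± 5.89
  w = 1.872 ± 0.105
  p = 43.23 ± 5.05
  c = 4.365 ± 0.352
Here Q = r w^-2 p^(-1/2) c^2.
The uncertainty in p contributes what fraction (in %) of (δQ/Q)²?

(δQ/Q)² = (1·δr/r)² + (-2·δw/w)² + (−½·δp/p)² + (2·δc/c)²
  r term: (1×0.0893)² = 0.00797
  w term: (-2×0.0561)² = 0.0126
  p term: (-0.5×0.117)² = 0.00341
  c term: (2×0.0806)² = 0.0260
Total = 0.0500. Share from p = 0.00341/0.0500 = 0.0683.

6.83%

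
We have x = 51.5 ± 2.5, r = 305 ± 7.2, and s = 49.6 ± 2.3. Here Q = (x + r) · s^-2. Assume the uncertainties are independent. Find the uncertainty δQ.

0.0138

Let u = x + r = 356. δu = √(δx² + δr²) = √(6.25 + 51.8) = 7.62, so δu/u = 0.0214.
Q is then a monomial in u, s:
δQ/Q = √((δu/u)² + (-2·δs/s)²) = √(0.000457 + 0.00860) = 0.0952
Q = 0.145, so δQ = 0.0952 × 0.145 = 0.0138.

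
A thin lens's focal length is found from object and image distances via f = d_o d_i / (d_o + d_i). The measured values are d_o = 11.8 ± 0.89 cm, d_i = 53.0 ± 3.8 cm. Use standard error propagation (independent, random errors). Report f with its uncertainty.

9.65 ± 0.609 cm

∂f/∂d_o = (d_i/(d_o+d_i))² = 0.669;  ∂f/∂d_i = (d_o/(d_o+d_i))² = 0.0332
δf = √((∂f/∂d_o · δd_o)² + (∂f/∂d_i · δd_i)²) = √(0.354 + 0.0159) = 0.609 cm
f = 9.65 cm.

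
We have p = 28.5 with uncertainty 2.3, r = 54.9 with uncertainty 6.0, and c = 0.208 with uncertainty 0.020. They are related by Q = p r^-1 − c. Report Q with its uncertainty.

0.311 ± 0.0733

Let w = p·r^-1 = 0.519. δw/w = √((1·δp/p)² + (-1·δr/r)²) = √(0.00651 + 0.0119) = 0.136, so δw = 0.0705.
Q = w − c: δQ = √(δw² + δc²) = √(0.00497 + 0.000400) = 0.0733
Q = 0.311.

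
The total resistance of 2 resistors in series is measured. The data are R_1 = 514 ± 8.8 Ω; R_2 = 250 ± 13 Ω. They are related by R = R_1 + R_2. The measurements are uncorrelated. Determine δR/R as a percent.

Absolute uncertainties add in quadrature for a linear combination:
  (δR_1)² = 77.4;  (δR_2)² = 169
δR = √(246) = 15.7 Ω
R = 764 Ω, so δR/R = 15.7/764 = 0.0205.

2.05%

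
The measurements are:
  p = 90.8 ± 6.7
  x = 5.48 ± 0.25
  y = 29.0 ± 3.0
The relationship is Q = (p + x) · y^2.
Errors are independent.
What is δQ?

Let u = p + x = 96.3. δu = √(δp² + δx²) = √(44.9 + 0.0625) = 6.70, so δu/u = 0.0696.
Q is then a monomial in u, y:
δQ/Q = √((δu/u)² + (2·δy/y)²) = √(0.00485 + 0.0428) = 0.218
Q = 81000, so δQ = 0.218 × 81000 = 17700.

17700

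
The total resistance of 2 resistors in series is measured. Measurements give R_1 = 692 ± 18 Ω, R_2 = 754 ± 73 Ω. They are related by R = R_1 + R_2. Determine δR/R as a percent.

Absolute uncertainties add in quadrature for a linear combination:
  (δR_1)² = 324;  (δR_2)² = 5330
δR = √(5650) = 75.2 Ω
R = 1450 Ω, so δR/R = 75.2/1450 = 0.0520.

5.20%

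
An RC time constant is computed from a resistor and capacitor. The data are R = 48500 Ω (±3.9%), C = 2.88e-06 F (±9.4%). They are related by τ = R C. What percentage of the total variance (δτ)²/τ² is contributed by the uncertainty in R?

14.7%

(δτ/τ)² = (1·δR/R)² + (1·δC/C)²
  R term: (1×0.0390)² = 0.00152
  C term: (1×0.0940)² = 0.00884
Total = 0.0104. Share from R = 0.00152/0.0104 = 0.147.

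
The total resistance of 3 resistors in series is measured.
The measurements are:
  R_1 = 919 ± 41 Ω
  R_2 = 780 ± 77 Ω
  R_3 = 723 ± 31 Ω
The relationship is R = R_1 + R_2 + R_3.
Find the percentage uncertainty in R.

3.82%

Absolute uncertainties add in quadrature for a linear combination:
  (δR_1)² = 1680;  (δR_2)² = 5930;  (δR_3)² = 961
δR = √(8570) = 92.6 Ω
R = 2420 Ω, so δR/R = 92.6/2420 = 0.0382.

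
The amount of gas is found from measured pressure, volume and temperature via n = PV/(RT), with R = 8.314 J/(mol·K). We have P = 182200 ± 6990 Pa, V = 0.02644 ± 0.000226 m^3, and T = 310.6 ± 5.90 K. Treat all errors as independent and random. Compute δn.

0.0814 mol

Each factor contributes (exponent × relative error)² to (δn/n)²:
  (1·δP/P)² = (1×0.0384)² = 0.00147;  (1·δV/V)² = (1×0.00855)² = 7.31e-05;  (-1·δT/T)² = (-1×0.0190)² = 0.000361
δn/n = √(0.00191) = 0.0437
n = 1.866 mol, so δn = 0.0437 × 1.866 = 0.0814 mol.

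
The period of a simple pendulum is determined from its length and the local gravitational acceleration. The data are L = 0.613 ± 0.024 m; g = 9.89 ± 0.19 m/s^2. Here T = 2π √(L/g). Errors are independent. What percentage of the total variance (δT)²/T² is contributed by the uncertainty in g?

(δT/T)² = (½·δL/L)² + (−½·δg/g)²
  L term: (0.5×0.0392)² = 0.000383
  g term: (-0.5×0.0192)² = 9.23e-05
Total = 0.000475. Share from g = 9.23e-05/0.000475 = 0.194.

19.4%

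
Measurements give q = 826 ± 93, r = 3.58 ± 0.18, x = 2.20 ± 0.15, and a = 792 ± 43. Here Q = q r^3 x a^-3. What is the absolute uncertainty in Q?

4.33e-05

For a monomial Q ∝ q, r^3, x, a^-3, fractional errors add in quadrature:
  (1·δq/q)² = (1×0.113)² = 0.0127;  (3·δr/r)² = (3×0.0503)² = 0.0228;  (1·δx/x)² = (1×0.0682)² = 0.00465;  (-3·δa/a)² = (-3×0.0543)² = 0.0265
δQ/Q = √(0.0666) = 0.258
Q = 0.000168, so δQ = 0.258 × 0.000168 = 4.33e-05.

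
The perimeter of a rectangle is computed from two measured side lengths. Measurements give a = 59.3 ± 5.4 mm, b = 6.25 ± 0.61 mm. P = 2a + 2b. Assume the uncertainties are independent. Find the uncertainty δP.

10.9 mm

Each term contributes (cᵢ δxᵢ)² to (δP)²:
  (2·δa)² = 117;  (2·δb)² = 1.49
δP = √(118) = 10.9 mm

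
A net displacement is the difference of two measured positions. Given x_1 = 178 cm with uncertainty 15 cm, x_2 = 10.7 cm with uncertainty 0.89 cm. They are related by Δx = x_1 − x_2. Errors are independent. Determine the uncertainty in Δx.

15.0 cm

For a sum/difference, combine absolute errors in quadrature:
  (δx_1)² = 225;  (δx_2)² = 0.792
δΔx = √(226) = 15.0 cm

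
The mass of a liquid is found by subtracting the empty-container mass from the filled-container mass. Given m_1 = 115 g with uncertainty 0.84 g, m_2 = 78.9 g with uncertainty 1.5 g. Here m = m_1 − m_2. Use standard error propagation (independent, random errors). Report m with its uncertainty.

36.1 ± 1.72 g

Sums and differences: (δm)² = Σ (cᵢ δxᵢ)².
  (δm_1)² = 0.706;  (δm_2)² = 2.25
δm = √(2.96) = 1.72 g
m = 36.1 g.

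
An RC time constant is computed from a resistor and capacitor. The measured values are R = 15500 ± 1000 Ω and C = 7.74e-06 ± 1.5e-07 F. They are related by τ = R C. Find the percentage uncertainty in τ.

6.74%

Products/powers → add relative errors in quadrature, weighted by exponent:
  (1·δR/R)² = (1×0.0645)² = 0.00416;  (1·δC/C)² = (1×0.0194)² = 0.000376
δτ/τ = √(0.00454) = 0.0674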